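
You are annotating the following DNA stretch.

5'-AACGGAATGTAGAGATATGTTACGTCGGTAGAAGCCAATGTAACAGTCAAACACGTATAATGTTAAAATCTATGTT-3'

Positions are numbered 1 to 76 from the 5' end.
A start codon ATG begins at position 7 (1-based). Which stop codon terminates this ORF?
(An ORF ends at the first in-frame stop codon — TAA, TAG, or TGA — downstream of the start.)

TAG

Codons from position 7: ATG (7–9), TAG (10–12).
The first in-frame stop codon is TAG.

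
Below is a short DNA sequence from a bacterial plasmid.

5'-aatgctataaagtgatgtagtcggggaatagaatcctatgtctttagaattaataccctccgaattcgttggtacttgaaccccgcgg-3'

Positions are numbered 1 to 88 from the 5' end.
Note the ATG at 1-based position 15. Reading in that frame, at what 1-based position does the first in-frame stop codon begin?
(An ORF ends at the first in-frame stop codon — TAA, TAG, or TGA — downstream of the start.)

18

Codons from position 15: ATG (15–17), TAG (18–20).
TAG is a stop codon; it begins at position 18.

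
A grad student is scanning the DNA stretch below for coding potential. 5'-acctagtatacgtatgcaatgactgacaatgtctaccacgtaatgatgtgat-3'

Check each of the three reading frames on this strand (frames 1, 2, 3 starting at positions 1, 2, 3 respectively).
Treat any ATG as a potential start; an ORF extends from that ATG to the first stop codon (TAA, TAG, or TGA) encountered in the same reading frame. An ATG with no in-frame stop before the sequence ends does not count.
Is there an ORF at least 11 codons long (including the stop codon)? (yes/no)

yes

Frame 1: ACC TAG TAT ACG TAT GCA ATG ACT GAC AAT GTC TAC CAC GTA ATG ATG TGA — ATG at 19, stop TGA at 49 → 33 nt; ATG at 43, stop TGA at 49 → 9 nt; ATG at 46, stop TGA at 49 → 6 nt.
Frame 2: CCT AGT ATA CGT ATG CAA TGA CTG ACA ATG TCT ACC ACG TAA TGA TGT GAT — ATG at 14, stop TGA at 20 → 9 nt; ATG at 29, stop TAA at 41 → 15 nt.
Frame 3: CTA GTA TAC GTA TGC AAT GAC TGA CAA TGT CTA CCA CGT AAT GAT GTG — no ATG→stop ORF.
Frame 1 has an ORF of 11 codons (positions 19–51) ≥ 11, so yes.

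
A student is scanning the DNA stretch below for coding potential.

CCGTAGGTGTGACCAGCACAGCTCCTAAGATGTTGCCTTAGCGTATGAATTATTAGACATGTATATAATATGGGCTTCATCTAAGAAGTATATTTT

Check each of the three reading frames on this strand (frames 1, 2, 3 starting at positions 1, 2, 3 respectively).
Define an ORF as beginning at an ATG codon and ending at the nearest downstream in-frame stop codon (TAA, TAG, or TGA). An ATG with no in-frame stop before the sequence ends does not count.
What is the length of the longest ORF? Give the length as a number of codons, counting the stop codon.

5

Frame 1: CCG TAG GTG TGA CCA GCA CAG CTC CTA AGA TGT TGC CTT AGC GTA TGA ATT ATT AGA CAT GTA TAT AAT ATG GGC TTC ATC TAA GAA GTA TAT TTT — ATG at 70, stop TAA at 82 → 15 nt.
Frame 2: CGT AGG TGT GAC CAG CAC AGC TCC TAA GAT GTT GCC TTA GCG TAT GAA TTA TTA GAC ATG TAT ATA ATA TGG GCT TCA TCT AAG AAG TAT ATT — no ATG→stop ORF.
Frame 3: GTA GGT GTG ACC AGC ACA GCT CCT AAG ATG TTG CCT TAG CGT ATG AAT TAT TAG ACA TGT ATA TAA TAT GGG CTT CAT CTA AGA AGT ATA TTT — ATG at 30, stop TAG at 39 → 12 nt; ATG at 45, stop TAG at 54 → 12 nt.
Longest: frame 1, positions 70–84, 15 nt = 5 codons = 4 aa. → 5 codons.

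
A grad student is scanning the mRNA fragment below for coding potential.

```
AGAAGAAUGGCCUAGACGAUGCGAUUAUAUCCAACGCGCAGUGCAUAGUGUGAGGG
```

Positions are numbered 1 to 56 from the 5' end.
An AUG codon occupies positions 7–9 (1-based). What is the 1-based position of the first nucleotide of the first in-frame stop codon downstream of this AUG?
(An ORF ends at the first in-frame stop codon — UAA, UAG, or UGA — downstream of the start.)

13

Codons from position 7: AUG (7–9), GCC (10–12), UAG (13–15).
UAG is a stop codon; it begins at position 13.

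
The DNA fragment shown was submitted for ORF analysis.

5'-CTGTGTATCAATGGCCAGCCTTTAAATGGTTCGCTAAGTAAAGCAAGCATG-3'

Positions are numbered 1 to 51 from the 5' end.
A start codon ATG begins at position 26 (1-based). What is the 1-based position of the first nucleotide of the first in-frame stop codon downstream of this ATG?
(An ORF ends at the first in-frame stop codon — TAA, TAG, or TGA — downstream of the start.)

Codons from position 26: ATG (26–28), GTT (29–31), CGC (32–34), TAA (35–37).
TAA is a stop codon; it begins at position 35.

35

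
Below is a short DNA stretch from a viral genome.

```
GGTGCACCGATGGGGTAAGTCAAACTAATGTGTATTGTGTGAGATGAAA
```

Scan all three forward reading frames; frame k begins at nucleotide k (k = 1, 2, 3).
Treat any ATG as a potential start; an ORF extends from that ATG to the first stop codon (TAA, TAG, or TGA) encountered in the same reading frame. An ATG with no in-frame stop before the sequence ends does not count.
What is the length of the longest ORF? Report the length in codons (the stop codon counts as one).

Frame 1: GGT GCA CCG ATG GGG TAA GTC AAA CTA ATG TGT ATT GTG TGA GAT GAA — ATG at 10, stop TAA at 16 → 9 nt; ATG at 28, stop TGA at 40 → 15 nt.
Frame 2: GTG CAC CGA TGG GGT AAG TCA AAC TAA TGT GTA TTG TGT GAG ATG AAA — no ATG→stop ORF.
Frame 3: TGC ACC GAT GGG GTA AGT CAA ACT AAT GTG TAT TGT GTG AGA TGA — no ATG→stop ORF.
Longest: frame 1, positions 28–42, 15 nt = 5 codons = 4 aa. → 5 codons.

5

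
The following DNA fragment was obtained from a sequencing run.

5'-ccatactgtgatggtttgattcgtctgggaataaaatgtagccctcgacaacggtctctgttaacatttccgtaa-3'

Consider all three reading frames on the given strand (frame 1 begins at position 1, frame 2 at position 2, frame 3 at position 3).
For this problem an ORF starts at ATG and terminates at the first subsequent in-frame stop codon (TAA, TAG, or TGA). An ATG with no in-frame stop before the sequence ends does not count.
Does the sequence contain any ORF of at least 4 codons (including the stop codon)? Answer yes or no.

Frame 1: CCA TAC TGT GAT GGT TTG ATT CGT CTG GGA ATA AAA TGT AGC CCT CGA CAA CGG TCT CTG TTA ACA TTT CCG TAA — no ATG→stop ORF.
Frame 2: CAT ACT GTG ATG GTT TGA TTC GTC TGG GAA TAA AAT GTA GCC CTC GAC AAC GGT CTC TGT TAA CAT TTC CGT — ATG at 11, stop TGA at 17 → 9 nt.
Frame 3: ATA CTG TGA TGG TTT GAT TCG TCT GGG AAT AAA ATG TAG CCC TCG ACA ACG GTC TCT GTT AAC ATT TCC GTA — ATG at 36, stop TAG at 39 → 6 nt.
Largest ORF found is 3 codons < 4, so no.

no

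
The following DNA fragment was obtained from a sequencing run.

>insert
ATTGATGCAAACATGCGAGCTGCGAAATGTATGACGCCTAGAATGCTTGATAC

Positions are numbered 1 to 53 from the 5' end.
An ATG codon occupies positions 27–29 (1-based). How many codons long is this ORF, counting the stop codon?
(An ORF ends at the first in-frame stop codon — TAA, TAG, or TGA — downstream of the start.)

5

Codons from position 27: ATG (27–29), TAT (30–32), GAC (33–35), GCC (36–38), TAG (39–41).
TAG is the first in-frame stop; that's 5 codons including the stop.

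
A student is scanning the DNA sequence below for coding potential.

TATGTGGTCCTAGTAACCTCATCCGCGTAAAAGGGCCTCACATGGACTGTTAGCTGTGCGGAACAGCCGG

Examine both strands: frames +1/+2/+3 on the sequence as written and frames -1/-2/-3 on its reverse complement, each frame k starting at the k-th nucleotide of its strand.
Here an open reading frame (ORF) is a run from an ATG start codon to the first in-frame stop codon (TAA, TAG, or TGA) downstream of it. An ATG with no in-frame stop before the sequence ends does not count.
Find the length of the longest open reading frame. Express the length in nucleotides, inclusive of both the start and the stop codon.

Reverse complement (5'→3'): CCGGCTGTTCCGCACAGCTAACAGTCCATGTGAGGCCCTTTTACGCGGATGAGGTTACTAGGACCACATA
Frame +1: TAT GTG GTC CTA GTA ACC TCA TCC GCG TAA AAG GGC CTC ACA TGG ACT GTT AGC TGT GCG GAA CAG CCG — no ATG→stop ORF.
Frame +2: ATG TGG TCC TAG TAA CCT CAT CCG CGT AAA AGG GCC TCA CAT GGA CTG TTA GCT GTG CGG AAC AGC CGG — ATG at 2, stop TAG at 11 → 12 nt.
Frame +3: TGT GGT CCT AGT AAC CTC ATC CGC GTA AAA GGG CCT CAC ATG GAC TGT TAG CTG TGC GGA ACA GCC — ATG at 42, stop TAG at 51 → 12 nt.
Frame -1: CCG GCT GTT CCG CAC AGC TAA CAG TCC ATG TGA GGC CCT TTT ACG CGG ATG AGG TTA CTA GGA CCA CAT — ATG at 28, stop TGA at 31 → 6 nt.
Frame -2: CGG CTG TTC CGC ACA GCT AAC AGT CCA TGT GAG GCC CTT TTA CGC GGA TGA GGT TAC TAG GAC CAC ATA — no ATG→stop ORF.
Frame -3: GGC TGT TCC GCA CAG CTA ACA GTC CAT GTG AGG CCC TTT TAC GCG GAT GAG GTT ACT AGG ACC ACA — no ATG→stop ORF.
Longest: frame +2, positions 2–13, 12 nt = 4 codons = 3 aa. → 12 nucleotides.

12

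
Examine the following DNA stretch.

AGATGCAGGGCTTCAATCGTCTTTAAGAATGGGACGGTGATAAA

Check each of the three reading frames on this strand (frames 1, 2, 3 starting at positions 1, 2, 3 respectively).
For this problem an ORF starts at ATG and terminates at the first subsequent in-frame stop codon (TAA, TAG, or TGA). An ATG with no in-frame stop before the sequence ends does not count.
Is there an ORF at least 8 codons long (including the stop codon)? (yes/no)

yes

Frame 1: AGA TGC AGG GCT TCA ATC GTC TTT AAG AAT GGG ACG GTG ATA — no ATG→stop ORF.
Frame 2: GAT GCA GGG CTT CAA TCG TCT TTA AGA ATG GGA CGG TGA TAA — ATG at 29, stop TGA at 38 → 12 nt.
Frame 3: ATG CAG GGC TTC AAT CGT CTT TAA GAA TGG GAC GGT GAT AAA — ATG at 3, stop TAA at 24 → 24 nt.
Frame 3 has an ORF of 8 codons (positions 3–26) ≥ 8, so yes.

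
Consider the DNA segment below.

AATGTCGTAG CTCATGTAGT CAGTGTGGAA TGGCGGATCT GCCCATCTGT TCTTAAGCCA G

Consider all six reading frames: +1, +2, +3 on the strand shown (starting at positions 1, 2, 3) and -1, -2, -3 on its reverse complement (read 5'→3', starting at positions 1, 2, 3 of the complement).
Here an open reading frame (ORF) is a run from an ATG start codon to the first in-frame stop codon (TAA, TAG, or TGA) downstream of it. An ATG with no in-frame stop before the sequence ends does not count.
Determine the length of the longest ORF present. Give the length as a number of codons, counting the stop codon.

9

Reverse complement (5'→3'): CTGGCTTAAGAACAGATGGGCAGATCCGCCATTCCACACTGACTACATGAGCTACGACATT
Frame +1: AAT GTC GTA GCT CAT GTA GTC AGT GTG GAA TGG CGG ATC TGC CCA TCT GTT CTT AAG CCA — no ATG→stop ORF.
Frame +2: ATG TCG TAG CTC ATG TAG TCA GTG TGG AAT GGC GGA TCT GCC CAT CTG TTC TTA AGC CAG — ATG at 2, stop TAG at 8 → 9 nt; ATG at 14, stop TAG at 17 → 6 nt.
Frame +3: TGT CGT AGC TCA TGT AGT CAG TGT GGA ATG GCG GAT CTG CCC ATC TGT TCT TAA GCC — ATG at 30, stop TAA at 54 → 27 nt.
Frame -1: CTG GCT TAA GAA CAG ATG GGC AGA TCC GCC ATT CCA CAC TGA CTA CAT GAG CTA CGA CAT — ATG at 16, stop TGA at 40 → 27 nt.
Frame -2: TGG CTT AAG AAC AGA TGG GCA GAT CCG CCA TTC CAC ACT GAC TAC ATG AGC TAC GAC ATT — no ATG→stop ORF.
Frame -3: GGC TTA AGA ACA GAT GGG CAG ATC CGC CAT TCC ACA CTG ACT ACA TGA GCT ACG ACA — no ATG→stop ORF.
Longest: frame +3, positions 30–56, 27 nt = 9 codons = 8 aa. → 9 codons.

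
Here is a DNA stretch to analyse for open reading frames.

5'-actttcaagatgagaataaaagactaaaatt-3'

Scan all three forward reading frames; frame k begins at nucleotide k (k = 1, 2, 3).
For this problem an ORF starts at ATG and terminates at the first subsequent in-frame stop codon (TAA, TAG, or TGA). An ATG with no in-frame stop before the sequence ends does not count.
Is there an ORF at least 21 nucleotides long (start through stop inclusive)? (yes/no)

no

Frame 1: ACT TTC AAG ATG AGA ATA AAA GAC TAA AAT — ATG at 10, stop TAA at 25 → 18 nt.
Frame 2: CTT TCA AGA TGA GAA TAA AAG ACT AAA ATT — no ATG→stop ORF.
Frame 3: TTT CAA GAT GAG AAT AAA AGA CTA AAA — no ATG→stop ORF.
Largest ORF found is 18 nucleotides < 21, so no.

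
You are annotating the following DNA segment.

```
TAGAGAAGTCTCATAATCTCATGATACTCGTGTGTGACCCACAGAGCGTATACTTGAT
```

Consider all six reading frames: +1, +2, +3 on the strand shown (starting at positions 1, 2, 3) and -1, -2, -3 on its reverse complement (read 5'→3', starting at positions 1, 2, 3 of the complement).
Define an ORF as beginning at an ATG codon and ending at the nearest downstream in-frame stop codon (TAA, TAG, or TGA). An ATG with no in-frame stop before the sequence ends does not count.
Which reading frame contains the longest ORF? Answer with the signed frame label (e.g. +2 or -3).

Reverse complement (5'→3'): ATCAAGTATACGCTCTGTGGGTCACACACGAGTATCATGAGATTATGAGACTTCTCTA
Frame +1: TAG AGA AGT CTC ATA ATC TCA TGA TAC TCG TGT GTG ACC CAC AGA GCG TAT ACT TGA — no ATG→stop ORF.
Frame +2: AGA GAA GTC TCA TAA TCT CAT GAT ACT CGT GTG TGA CCC ACA GAG CGT ATA CTT GAT — no ATG→stop ORF.
Frame +3: GAG AAG TCT CAT AAT CTC ATG ATA CTC GTG TGT GAC CCA CAG AGC GTA TAC TTG — no ATG→stop ORF.
Frame -1: ATC AAG TAT ACG CTC TGT GGG TCA CAC ACG AGT ATC ATG AGA TTA TGA GAC TTC TCT — ATG at 37, stop TGA at 46 → 12 nt.
Frame -2: TCA AGT ATA CGC TCT GTG GGT CAC ACA CGA GTA TCA TGA GAT TAT GAG ACT TCT CTA — no ATG→stop ORF.
Frame -3: CAA GTA TAC GCT CTG TGG GTC ACA CAC GAG TAT CAT GAG ATT ATG AGA CTT CTC — no ATG→stop ORF.
Longest ORF is 12 nt in frame -1 (positions 37–48).

-1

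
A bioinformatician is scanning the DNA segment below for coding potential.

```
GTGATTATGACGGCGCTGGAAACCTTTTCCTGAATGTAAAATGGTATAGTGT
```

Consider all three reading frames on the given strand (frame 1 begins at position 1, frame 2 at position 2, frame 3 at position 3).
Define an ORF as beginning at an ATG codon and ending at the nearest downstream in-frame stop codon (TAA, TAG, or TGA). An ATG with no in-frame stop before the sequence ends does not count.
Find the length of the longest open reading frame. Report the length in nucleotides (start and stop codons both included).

27

Frame 1: GTG ATT ATG ACG GCG CTG GAA ACC TTT TCC TGA ATG TAA AAT GGT ATA GTG — ATG at 7, stop TGA at 31 → 27 nt; ATG at 34, stop TAA at 37 → 6 nt.
Frame 2: TGA TTA TGA CGG CGC TGG AAA CCT TTT CCT GAA TGT AAA ATG GTA TAG TGT — ATG at 41, stop TAG at 47 → 9 nt.
Frame 3: GAT TAT GAC GGC GCT GGA AAC CTT TTC CTG AAT GTA AAA TGG TAT AGT — no ATG→stop ORF.
Longest: frame 1, positions 7–33, 27 nt = 9 codons = 8 aa. → 27 nucleotides.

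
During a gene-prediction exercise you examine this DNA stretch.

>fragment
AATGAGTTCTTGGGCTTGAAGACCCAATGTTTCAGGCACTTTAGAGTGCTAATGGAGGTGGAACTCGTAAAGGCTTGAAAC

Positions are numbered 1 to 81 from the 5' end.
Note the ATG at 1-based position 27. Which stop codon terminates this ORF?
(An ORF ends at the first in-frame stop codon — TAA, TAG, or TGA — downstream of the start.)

TAG

Codons from position 27: ATG (27–29), TTT (30–32), CAG (33–35), GCA (36–38), CTT (39–41), TAG (42–44).
The first in-frame stop codon is TAG.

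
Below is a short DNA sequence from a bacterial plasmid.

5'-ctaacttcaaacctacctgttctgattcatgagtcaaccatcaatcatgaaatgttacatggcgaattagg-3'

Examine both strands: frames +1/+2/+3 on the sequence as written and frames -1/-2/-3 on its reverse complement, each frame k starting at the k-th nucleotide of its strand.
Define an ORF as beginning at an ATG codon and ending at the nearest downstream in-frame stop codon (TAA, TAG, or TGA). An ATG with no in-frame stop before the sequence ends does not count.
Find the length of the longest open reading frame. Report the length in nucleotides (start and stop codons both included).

Reverse complement (5'→3'): CCTAATTCGCCATGTAACATTTCATGATTGATGGTTGACTCATGAATCAGAACAGGTAGGTTTGAAGTTAG
Frame +1: CTA ACT TCA AAC CTA CCT GTT CTG ATT CAT GAG TCA ACC ATC AAT CAT GAA ATG TTA CAT GGC GAA TTA — no ATG→stop ORF.
Frame +2: TAA CTT CAA ACC TAC CTG TTC TGA TTC ATG AGT CAA CCA TCA ATC ATG AAA TGT TAC ATG GCG AAT TAG — ATG at 29, stop TAG at 68 → 42 nt; ATG at 47, stop TAG at 68 → 24 nt; ATG at 59, stop TAG at 68 → 12 nt.
Frame +3: AAC TTC AAA CCT ACC TGT TCT GAT TCA TGA GTC AAC CAT CAA TCA TGA AAT GTT ACA TGG CGA ATT AGG — no ATG→stop ORF.
Frame -1: CCT AAT TCG CCA TGT AAC ATT TCA TGA TTG ATG GTT GAC TCA TGA ATC AGA ACA GGT AGG TTT GAA GTT — ATG at 31, stop TGA at 43 → 15 nt.
Frame -2: CTA ATT CGC CAT GTA ACA TTT CAT GAT TGA TGG TTG ACT CAT GAA TCA GAA CAG GTA GGT TTG AAG TTA — no ATG→stop ORF.
Frame -3: TAA TTC GCC ATG TAA CAT TTC ATG ATT GAT GGT TGA CTC ATG AAT CAG AAC AGG TAG GTT TGA AGT TAG — ATG at 12, stop TAA at 15 → 6 nt; ATG at 24, stop TGA at 36 → 15 nt; ATG at 42, stop TAG at 57 → 18 nt.
Longest: frame +2, positions 29–70, 42 nt = 14 codons = 13 aa. → 42 nucleotides.

42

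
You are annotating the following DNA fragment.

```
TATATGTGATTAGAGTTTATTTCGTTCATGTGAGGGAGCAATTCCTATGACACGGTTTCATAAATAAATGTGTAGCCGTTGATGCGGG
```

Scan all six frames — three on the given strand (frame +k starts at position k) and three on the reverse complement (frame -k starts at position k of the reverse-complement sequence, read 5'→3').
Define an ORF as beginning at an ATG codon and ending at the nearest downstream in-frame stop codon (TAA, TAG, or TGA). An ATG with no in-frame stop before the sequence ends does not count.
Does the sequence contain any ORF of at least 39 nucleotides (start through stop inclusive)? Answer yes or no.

no

Reverse complement (5'→3'): CCCGCATCAACGGCTACACATTTATTTATGAAACCGTGTCATAGGAATTGCTCCCTCACATGAACGAAATAAACTCTAATCACATATA
Frame +1: TAT ATG TGA TTA GAG TTT ATT TCG TTC ATG TGA GGG AGC AAT TCC TAT GAC ACG GTT TCA TAA ATA AAT GTG TAG CCG TTG ATG CGG — ATG at 4, stop TGA at 7 → 6 nt; ATG at 28, stop TGA at 31 → 6 nt.
Frame +2: ATA TGT GAT TAG AGT TTA TTT CGT TCA TGT GAG GGA GCA ATT CCT ATG ACA CGG TTT CAT AAA TAA ATG TGT AGC CGT TGA TGC GGG — ATG at 47, stop TAA at 65 → 21 nt; ATG at 68, stop TGA at 80 → 15 nt.
Frame +3: TAT GTG ATT AGA GTT TAT TTC GTT CAT GTG AGG GAG CAA TTC CTA TGA CAC GGT TTC ATA AAT AAA TGT GTA GCC GTT GAT GCG — no ATG→stop ORF.
Frame -1: CCC GCA TCA ACG GCT ACA CAT TTA TTT ATG AAA CCG TGT CAT AGG AAT TGC TCC CTC ACA TGA ACG AAA TAA ACT CTA ATC ACA TAT — ATG at 28, stop TGA at 61 → 36 nt.
Frame -2: CCG CAT CAA CGG CTA CAC ATT TAT TTA TGA AAC CGT GTC ATA GGA ATT GCT CCC TCA CAT GAA CGA AAT AAA CTC TAA TCA CAT ATA — no ATG→stop ORF.
Frame -3: CGC ATC AAC GGC TAC ACA TTT ATT TAT GAA ACC GTG TCA TAG GAA TTG CTC CCT CAC ATG AAC GAA ATA AAC TCT AAT CAC ATA — no ATG→stop ORF.
Largest ORF found is 36 nucleotides < 39, so no.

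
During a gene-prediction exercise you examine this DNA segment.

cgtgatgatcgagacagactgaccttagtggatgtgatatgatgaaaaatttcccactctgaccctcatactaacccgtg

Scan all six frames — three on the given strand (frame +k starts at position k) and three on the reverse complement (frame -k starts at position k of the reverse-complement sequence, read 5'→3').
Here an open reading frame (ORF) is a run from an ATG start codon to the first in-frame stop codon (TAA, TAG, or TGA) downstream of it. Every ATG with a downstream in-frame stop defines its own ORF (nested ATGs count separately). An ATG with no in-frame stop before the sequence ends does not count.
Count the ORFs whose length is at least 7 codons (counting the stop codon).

3

Reverse complement (5'→3'): CACGGGTTAGTATGAGGGTCAGAGTGGGAAATTTTTCATCATATCACATCCACTAAGGTCAGTCTGTCTCGATCATCACG
Frame +1: CGT GAT GAT CGA GAC AGA CTG ACC TTA GTG GAT GTG ATA TGA TGA AAA ATT TCC CAC TCT GAC CCT CAT ACT AAC CCG — no ATG→stop ORF.
Frame +2: GTG ATG ATC GAG ACA GAC TGA CCT TAG TGG ATG TGA TAT GAT GAA AAA TTT CCC ACT CTG ACC CTC ATA CTA ACC CGT — ATG at 5, stop TGA at 20 → 18 nt; ATG at 32, stop TGA at 35 → 6 nt.
Frame +3: TGA TGA TCG AGA CAG ACT GAC CTT AGT GGA TGT GAT ATG ATG AAA AAT TTC CCA CTC TGA CCC TCA TAC TAA CCC GTG — ATG at 39, stop TGA at 60 → 24 nt; ATG at 42, stop TGA at 60 → 21 nt.
Frame -1: CAC GGG TTA GTA TGA GGG TCA GAG TGG GAA ATT TTT CAT CAT ATC ACA TCC ACT AAG GTC AGT CTG TCT CGA TCA TCA — no ATG→stop ORF.
Frame -2: ACG GGT TAG TAT GAG GGT CAG AGT GGG AAA TTT TTC ATC ATA TCA CAT CCA CTA AGG TCA GTC TGT CTC GAT CAT CAC — no ATG→stop ORF.
Frame -3: CGG GTT AGT ATG AGG GTC AGA GTG GGA AAT TTT TCA TCA TAT CAC ATC CAC TAA GGT CAG TCT GTC TCG ATC ATC ACG — ATG at 12, stop TAA at 54 → 45 nt.
ORFs ≥ 7 codons: frame +3 39–62 (8 codons), frame +3 42–62 (7 codons), frame -3 12–56 (15 codons). Count = 3.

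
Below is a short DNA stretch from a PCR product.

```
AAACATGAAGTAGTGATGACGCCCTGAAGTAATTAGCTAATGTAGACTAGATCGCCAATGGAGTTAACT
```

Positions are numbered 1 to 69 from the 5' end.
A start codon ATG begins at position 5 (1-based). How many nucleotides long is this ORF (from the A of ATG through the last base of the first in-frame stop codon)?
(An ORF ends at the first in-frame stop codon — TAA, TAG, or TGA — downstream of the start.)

Codons from position 5: ATG (5–7), AAG (8–10), TAG (11–13).
TAG is the first in-frame stop; ORF spans 5–13, 9 nucleotides.

9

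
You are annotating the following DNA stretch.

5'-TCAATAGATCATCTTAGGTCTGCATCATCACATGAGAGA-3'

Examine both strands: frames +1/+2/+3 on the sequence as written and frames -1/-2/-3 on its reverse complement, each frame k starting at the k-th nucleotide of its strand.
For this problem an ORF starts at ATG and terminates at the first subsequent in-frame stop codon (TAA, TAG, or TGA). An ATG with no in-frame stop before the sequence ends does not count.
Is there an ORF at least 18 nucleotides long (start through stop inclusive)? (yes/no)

no

Reverse complement (5'→3'): TCTCTCATGTGATGATGCAGACCTAAGATGATCTATTGA
Frame +1: TCA ATA GAT CAT CTT AGG TCT GCA TCA TCA CAT GAG AGA — no ATG→stop ORF.
Frame +2: CAA TAG ATC ATC TTA GGT CTG CAT CAT CAC ATG AGA — no ATG→stop ORF.
Frame +3: AAT AGA TCA TCT TAG GTC TGC ATC ATC ACA TGA GAG — no ATG→stop ORF.
Frame -1: TCT CTC ATG TGA TGA TGC AGA CCT AAG ATG ATC TAT TGA — ATG at 7, stop TGA at 10 → 6 nt; ATG at 28, stop TGA at 37 → 12 nt.
Frame -2: CTC TCA TGT GAT GAT GCA GAC CTA AGA TGA TCT ATT — no ATG→stop ORF.
Frame -3: TCT CAT GTG ATG ATG CAG ACC TAA GAT GAT CTA TTG — ATG at 12, stop TAA at 24 → 15 nt; ATG at 15, stop TAA at 24 → 12 nt.
Largest ORF found is 15 nucleotides < 18, so no.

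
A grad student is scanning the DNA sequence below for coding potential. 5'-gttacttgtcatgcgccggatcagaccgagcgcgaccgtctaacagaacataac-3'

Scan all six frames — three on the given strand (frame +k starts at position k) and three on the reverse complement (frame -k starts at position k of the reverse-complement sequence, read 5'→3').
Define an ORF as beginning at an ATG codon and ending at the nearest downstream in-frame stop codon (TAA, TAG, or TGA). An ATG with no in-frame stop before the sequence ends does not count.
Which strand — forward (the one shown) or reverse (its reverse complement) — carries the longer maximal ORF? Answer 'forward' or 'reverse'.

forward

Reverse complement (5'→3'): GTTATGTTCTGTTAGACGGTCGCGCTCGGTCTGATCCGGCGCATGACAAGTAAC
Frame +1: GTT ACT TGT CAT GCG CCG GAT CAG ACC GAG CGC GAC CGT CTA ACA GAA CAT AAC — no ATG→stop ORF.
Frame +2: TTA CTT GTC ATG CGC CGG ATC AGA CCG AGC GCG ACC GTC TAA CAG AAC ATA — ATG at 11, stop TAA at 41 → 33 nt.
Frame +3: TAC TTG TCA TGC GCC GGA TCA GAC CGA GCG CGA CCG TCT AAC AGA ACA TAA — no ATG→stop ORF.
Frame -1: GTT ATG TTC TGT TAG ACG GTC GCG CTC GGT CTG ATC CGG CGC ATG ACA AGT AAC — ATG at 4, stop TAG at 13 → 12 nt.
Frame -2: TTA TGT TCT GTT AGA CGG TCG CGC TCG GTC TGA TCC GGC GCA TGA CAA GTA — no ATG→stop ORF.
Frame -3: TAT GTT CTG TTA GAC GGT CGC GCT CGG TCT GAT CCG GCG CAT GAC AAG TAA — no ATG→stop ORF.
Forward-strand max 33 nt; reverse-strand max 12 nt. The forward strand has the longer ORF.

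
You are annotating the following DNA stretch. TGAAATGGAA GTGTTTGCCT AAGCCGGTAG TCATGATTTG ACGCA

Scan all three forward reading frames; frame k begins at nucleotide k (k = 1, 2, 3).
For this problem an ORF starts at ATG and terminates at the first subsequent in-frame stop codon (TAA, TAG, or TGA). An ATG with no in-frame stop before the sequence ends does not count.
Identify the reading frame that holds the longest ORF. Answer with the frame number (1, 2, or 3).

2

Frame 1: TGA AAT GGA AGT GTT TGC CTA AGC CGG TAG TCA TGA TTT GAC GCA — no ATG→stop ORF.
Frame 2: GAA ATG GAA GTG TTT GCC TAA GCC GGT AGT CAT GAT TTG ACG — ATG at 5, stop TAA at 20 → 18 nt.
Frame 3: AAA TGG AAG TGT TTG CCT AAG CCG GTA GTC ATG ATT TGA CGC — ATG at 33, stop TGA at 39 → 9 nt.
Longest ORF is 18 nt in frame 2 (positions 5–22).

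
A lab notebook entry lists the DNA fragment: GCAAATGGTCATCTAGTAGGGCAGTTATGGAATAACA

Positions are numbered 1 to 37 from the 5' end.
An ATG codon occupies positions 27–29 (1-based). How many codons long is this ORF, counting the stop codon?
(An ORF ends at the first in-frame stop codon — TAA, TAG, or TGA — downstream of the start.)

Codons from position 27: ATG (27–29), GAA (30–32), TAA (33–35).
TAA is the first in-frame stop; that's 3 codons including the stop.

3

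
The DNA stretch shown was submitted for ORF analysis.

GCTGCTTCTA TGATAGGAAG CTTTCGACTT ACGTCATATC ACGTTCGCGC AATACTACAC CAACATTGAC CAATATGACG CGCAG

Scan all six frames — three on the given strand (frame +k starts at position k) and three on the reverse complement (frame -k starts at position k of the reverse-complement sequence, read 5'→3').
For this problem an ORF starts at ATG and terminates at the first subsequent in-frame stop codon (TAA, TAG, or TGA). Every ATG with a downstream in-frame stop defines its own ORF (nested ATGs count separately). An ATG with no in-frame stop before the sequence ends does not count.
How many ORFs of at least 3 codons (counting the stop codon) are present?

3

Reverse complement (5'→3'): CTGCGCGTCATATTGGTCAATGTTGGTGTAGTATTGCGCGAACGTGATATGACGTAAGTCGAAAGCTTCCTATCATAGAAGCAGC
Frame +1: GCT GCT TCT ATG ATA GGA AGC TTT CGA CTT ACG TCA TAT CAC GTT CGC GCA ATA CTA CAC CAA CAT TGA CCA ATA TGA CGC GCA — ATG at 10, stop TGA at 67 → 60 nt.
Frame +2: CTG CTT CTA TGA TAG GAA GCT TTC GAC TTA CGT CAT ATC ACG TTC GCG CAA TAC TAC ACC AAC ATT GAC CAA TAT GAC GCG CAG — no ATG→stop ORF.
Frame +3: TGC TTC TAT GAT AGG AAG CTT TCG ACT TAC GTC ATA TCA CGT TCG CGC AAT ACT ACA CCA ACA TTG ACC AAT ATG ACG CGC — no ATG→stop ORF.
Frame -1: CTG CGC GTC ATA TTG GTC AAT GTT GGT GTA GTA TTG CGC GAA CGT GAT ATG ACG TAA GTC GAA AGC TTC CTA TCA TAG AAG CAG — ATG at 49, stop TAA at 55 → 9 nt.
Frame -2: TGC GCG TCA TAT TGG TCA ATG TTG GTG TAG TAT TGC GCG AAC GTG ATA TGA CGT AAG TCG AAA GCT TCC TAT CAT AGA AGC AGC — ATG at 20, stop TAG at 29 → 12 nt.
Frame -3: GCG CGT CAT ATT GGT CAA TGT TGG TGT AGT ATT GCG CGA ACG TGA TAT GAC GTA AGT CGA AAG CTT CCT ATC ATA GAA GCA — no ATG→stop ORF.
ORFs ≥ 3 codons: frame +1 10–69 (20 codons), frame -1 49–57 (3 codons), frame -2 20–31 (4 codons). Count = 3.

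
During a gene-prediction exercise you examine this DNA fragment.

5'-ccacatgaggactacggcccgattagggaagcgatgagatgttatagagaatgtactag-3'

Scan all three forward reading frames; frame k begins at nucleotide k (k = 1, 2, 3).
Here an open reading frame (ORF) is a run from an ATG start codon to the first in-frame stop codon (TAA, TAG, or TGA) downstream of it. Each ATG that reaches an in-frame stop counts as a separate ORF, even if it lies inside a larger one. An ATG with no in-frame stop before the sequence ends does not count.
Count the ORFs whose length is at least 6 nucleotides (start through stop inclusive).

3

Frame 1: CCA CAT GAG GAC TAC GGC CCG ATT AGG GAA GCG ATG AGA TGT TAT AGA GAA TGT ACT — no ATG→stop ORF.
Frame 2: CAC ATG AGG ACT ACG GCC CGA TTA GGG AAG CGA TGA GAT GTT ATA GAG AAT GTA CTA — ATG at 5, stop TGA at 35 → 33 nt.
Frame 3: ACA TGA GGA CTA CGG CCC GAT TAG GGA AGC GAT GAG ATG TTA TAG AGA ATG TAC TAG — ATG at 39, stop TAG at 45 → 9 nt; ATG at 51, stop TAG at 57 → 9 nt.
ORFs ≥ 6 nucleotides: frame 2 5–37 (33 nucleotides), frame 3 39–47 (9 nucleotides), frame 3 51–59 (9 nucleotides). Count = 3.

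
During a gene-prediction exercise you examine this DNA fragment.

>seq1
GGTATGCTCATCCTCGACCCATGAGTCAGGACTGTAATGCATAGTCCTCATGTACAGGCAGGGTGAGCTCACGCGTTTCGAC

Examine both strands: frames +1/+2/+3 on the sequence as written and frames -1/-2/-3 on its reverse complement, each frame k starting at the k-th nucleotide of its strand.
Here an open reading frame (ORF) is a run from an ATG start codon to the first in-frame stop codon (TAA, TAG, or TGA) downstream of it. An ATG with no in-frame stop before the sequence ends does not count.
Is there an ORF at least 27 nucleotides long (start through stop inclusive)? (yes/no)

Reverse complement (5'→3'): GTCGAAACGCGTGAGCTCACCCTGCCTGTACATGAGGACTATGCATTACAGTCCTGACTCATGGGTCGAGGATGAGCATACC
Frame +1: GGT ATG CTC ATC CTC GAC CCA TGA GTC AGG ACT GTA ATG CAT AGT CCT CAT GTA CAG GCA GGG TGA GCT CAC GCG TTT CGA — ATG at 4, stop TGA at 22 → 21 nt; ATG at 37, stop TGA at 64 → 30 nt.
Frame +2: GTA TGC TCA TCC TCG ACC CAT GAG TCA GGA CTG TAA TGC ATA GTC CTC ATG TAC AGG CAG GGT GAG CTC ACG CGT TTC GAC — no ATG→stop ORF.
Frame +3: TAT GCT CAT CCT CGA CCC ATG AGT CAG GAC TGT AAT GCA TAG TCC TCA TGT ACA GGC AGG GTG AGC TCA CGC GTT TCG — ATG at 21, stop TAG at 42 → 24 nt.
Frame -1: GTC GAA ACG CGT GAG CTC ACC CTG CCT GTA CAT GAG GAC TAT GCA TTA CAG TCC TGA CTC ATG GGT CGA GGA TGA GCA TAC — ATG at 61, stop TGA at 73 → 15 nt.
Frame -2: TCG AAA CGC GTG AGC TCA CCC TGC CTG TAC ATG AGG ACT ATG CAT TAC AGT CCT GAC TCA TGG GTC GAG GAT GAG CAT ACC — no ATG→stop ORF.
Frame -3: CGA AAC GCG TGA GCT CAC CCT GCC TGT ACA TGA GGA CTA TGC ATT ACA GTC CTG ACT CAT GGG TCG AGG ATG AGC ATA — no ATG→stop ORF.
Frame +1 has an ORF of 30 nucleotides (positions 37–66) ≥ 27, so yes.

yes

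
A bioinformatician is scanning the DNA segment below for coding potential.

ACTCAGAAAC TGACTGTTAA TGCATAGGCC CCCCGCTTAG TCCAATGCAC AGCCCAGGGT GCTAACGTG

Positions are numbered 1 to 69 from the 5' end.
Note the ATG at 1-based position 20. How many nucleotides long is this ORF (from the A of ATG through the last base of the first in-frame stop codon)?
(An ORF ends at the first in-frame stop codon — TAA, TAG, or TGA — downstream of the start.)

21

Codons from position 20: ATG (20–22), CAT (23–25), AGG (26–28), CCC (29–31), CCC (32–34), GCT (35–37), TAG (38–40).
TAG is the first in-frame stop; ORF spans 20–40, 21 nucleotides.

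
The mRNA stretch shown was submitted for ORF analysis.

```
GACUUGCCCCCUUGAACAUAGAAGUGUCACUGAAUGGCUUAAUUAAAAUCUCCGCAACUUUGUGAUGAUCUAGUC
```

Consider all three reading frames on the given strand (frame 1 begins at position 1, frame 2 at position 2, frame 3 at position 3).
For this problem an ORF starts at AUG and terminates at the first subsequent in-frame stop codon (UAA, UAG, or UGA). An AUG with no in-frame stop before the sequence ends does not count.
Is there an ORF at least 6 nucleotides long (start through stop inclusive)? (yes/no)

Frame 1: GAC UUG CCC CCU UGA ACA UAG AAG UGU CAC UGA AUG GCU UAA UUA AAA UCU CCG CAA CUU UGU GAU GAU CUA GUC — AUG at 34, stop UAA at 40 → 9 nt.
Frame 2: ACU UGC CCC CUU GAA CAU AGA AGU GUC ACU GAA UGG CUU AAU UAA AAU CUC CGC AAC UUU GUG AUG AUC UAG — AUG at 65, stop UAG at 71 → 9 nt.
Frame 3: CUU GCC CCC UUG AAC AUA GAA GUG UCA CUG AAU GGC UUA AUU AAA AUC UCC GCA ACU UUG UGA UGA UCU AGU — no AUG→stop ORF.
Frame 1 has an ORF of 9 nucleotides (positions 34–42) ≥ 6, so yes.

yes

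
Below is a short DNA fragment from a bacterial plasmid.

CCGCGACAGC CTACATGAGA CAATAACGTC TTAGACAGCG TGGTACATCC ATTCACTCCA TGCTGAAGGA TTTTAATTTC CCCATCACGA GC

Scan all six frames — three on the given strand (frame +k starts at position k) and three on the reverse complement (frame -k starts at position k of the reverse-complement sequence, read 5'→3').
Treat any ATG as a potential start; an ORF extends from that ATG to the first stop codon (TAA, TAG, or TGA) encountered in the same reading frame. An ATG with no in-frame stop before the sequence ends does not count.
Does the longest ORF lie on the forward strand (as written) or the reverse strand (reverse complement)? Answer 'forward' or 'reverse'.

Reverse complement (5'→3'): GCTCGTGATGGGGAAATTAAAATCCTTCAGCATGGAGTGAATGGATGTACCACGCTGTCTAAGACGTTATTGTCTCATGTAGGCTGTCGCGG
Frame +1: CCG CGA CAG CCT ACA TGA GAC AAT AAC GTC TTA GAC AGC GTG GTA CAT CCA TTC ACT CCA TGC TGA AGG ATT TTA ATT TCC CCA TCA CGA — no ATG→stop ORF.
Frame +2: CGC GAC AGC CTA CAT GAG ACA ATA ACG TCT TAG ACA GCG TGG TAC ATC CAT TCA CTC CAT GCT GAA GGA TTT TAA TTT CCC CAT CAC GAG — no ATG→stop ORF.
Frame +3: GCG ACA GCC TAC ATG AGA CAA TAA CGT CTT AGA CAG CGT GGT ACA TCC ATT CAC TCC ATG CTG AAG GAT TTT AAT TTC CCC ATC ACG AGC — ATG at 15, stop TAA at 24 → 12 nt.
Frame -1: GCT CGT GAT GGG GAA ATT AAA ATC CTT CAG CAT GGA GTG AAT GGA TGT ACC ACG CTG TCT AAG ACG TTA TTG TCT CAT GTA GGC TGT CGC — no ATG→stop ORF.
Frame -2: CTC GTG ATG GGG AAA TTA AAA TCC TTC AGC ATG GAG TGA ATG GAT GTA CCA CGC TGT CTA AGA CGT TAT TGT CTC ATG TAG GCT GTC GCG — ATG at 8, stop TGA at 38 → 33 nt; ATG at 32, stop TGA at 38 → 9 nt; ATG at 41, stop TAG at 80 → 42 nt; ATG at 77, stop TAG at 80 → 6 nt.
Frame -3: TCG TGA TGG GGA AAT TAA AAT CCT TCA GCA TGG AGT GAA TGG ATG TAC CAC GCT GTC TAA GAC GTT ATT GTC TCA TGT AGG CTG TCG CGG — ATG at 45, stop TAA at 60 → 18 nt.
Forward-strand max 12 nt; reverse-strand max 42 nt. The reverse strand has the longer ORF.

reverse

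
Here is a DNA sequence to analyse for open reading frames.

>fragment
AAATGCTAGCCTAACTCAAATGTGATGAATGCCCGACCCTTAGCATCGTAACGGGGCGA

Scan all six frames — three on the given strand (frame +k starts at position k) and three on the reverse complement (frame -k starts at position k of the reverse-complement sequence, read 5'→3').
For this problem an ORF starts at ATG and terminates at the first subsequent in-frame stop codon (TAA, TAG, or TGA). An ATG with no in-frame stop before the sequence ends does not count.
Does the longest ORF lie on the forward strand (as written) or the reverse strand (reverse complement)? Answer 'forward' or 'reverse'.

Reverse complement (5'→3'): TCGCCCCGTTACGATGCTAAGGGTCGGGCATTCATCACATTTGAGTTAGGCTAGCATTT
Frame +1: AAA TGC TAG CCT AAC TCA AAT GTG ATG AAT GCC CGA CCC TTA GCA TCG TAA CGG GGC — ATG at 25, stop TAA at 49 → 27 nt.
Frame +2: AAT GCT AGC CTA ACT CAA ATG TGA TGA ATG CCC GAC CCT TAG CAT CGT AAC GGG GCG — ATG at 20, stop TGA at 23 → 6 nt; ATG at 29, stop TAG at 41 → 15 nt.
Frame +3: ATG CTA GCC TAA CTC AAA TGT GAT GAA TGC CCG ACC CTT AGC ATC GTA ACG GGG CGA — ATG at 3, stop TAA at 12 → 12 nt.
Frame -1: TCG CCC CGT TAC GAT GCT AAG GGT CGG GCA TTC ATC ACA TTT GAG TTA GGC TAG CAT — no ATG→stop ORF.
Frame -2: CGC CCC GTT ACG ATG CTA AGG GTC GGG CAT TCA TCA CAT TTG AGT TAG GCT AGC ATT — ATG at 14, stop TAG at 47 → 36 nt.
Frame -3: GCC CCG TTA CGA TGC TAA GGG TCG GGC ATT CAT CAC ATT TGA GTT AGG CTA GCA TTT — no ATG→stop ORF.
Forward-strand max 27 nt; reverse-strand max 36 nt. The reverse strand has the longer ORF.

reverse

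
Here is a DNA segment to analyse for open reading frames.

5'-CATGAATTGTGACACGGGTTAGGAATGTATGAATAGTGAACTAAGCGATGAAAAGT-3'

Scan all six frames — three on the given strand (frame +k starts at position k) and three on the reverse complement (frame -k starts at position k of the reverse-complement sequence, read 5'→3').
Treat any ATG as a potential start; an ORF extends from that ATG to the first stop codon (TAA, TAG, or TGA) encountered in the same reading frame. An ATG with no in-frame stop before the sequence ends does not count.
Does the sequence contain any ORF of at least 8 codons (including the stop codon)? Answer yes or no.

no

Reverse complement (5'→3'): ACTTTTCATCGCTTAGTTCACTATTCATACATTCCTAACCCGTGTCACAATTCATG
Frame +1: CAT GAA TTG TGA CAC GGG TTA GGA ATG TAT GAA TAG TGA ACT AAG CGA TGA AAA — ATG at 25, stop TAG at 34 → 12 nt.
Frame +2: ATG AAT TGT GAC ACG GGT TAG GAA TGT ATG AAT AGT GAA CTA AGC GAT GAA AAG — ATG at 2, stop TAG at 20 → 21 nt.
Frame +3: TGA ATT GTG ACA CGG GTT AGG AAT GTA TGA ATA GTG AAC TAA GCG ATG AAA AGT — no ATG→stop ORF.
Frame -1: ACT TTT CAT CGC TTA GTT CAC TAT TCA TAC ATT CCT AAC CCG TGT CAC AAT TCA — no ATG→stop ORF.
Frame -2: CTT TTC ATC GCT TAG TTC ACT ATT CAT ACA TTC CTA ACC CGT GTC ACA ATT CAT — no ATG→stop ORF.
Frame -3: TTT TCA TCG CTT AGT TCA CTA TTC ATA CAT TCC TAA CCC GTG TCA CAA TTC ATG — no ATG→stop ORF.
Largest ORF found is 7 codons < 8, so no.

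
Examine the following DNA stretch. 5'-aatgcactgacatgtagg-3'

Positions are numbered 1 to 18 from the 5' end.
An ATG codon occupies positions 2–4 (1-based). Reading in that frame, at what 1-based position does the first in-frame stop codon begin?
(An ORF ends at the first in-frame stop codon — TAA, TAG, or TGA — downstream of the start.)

Codons from position 2: ATG (2–4), CAC (5–7), TGA (8–10).
TGA is a stop codon; it begins at position 8.

8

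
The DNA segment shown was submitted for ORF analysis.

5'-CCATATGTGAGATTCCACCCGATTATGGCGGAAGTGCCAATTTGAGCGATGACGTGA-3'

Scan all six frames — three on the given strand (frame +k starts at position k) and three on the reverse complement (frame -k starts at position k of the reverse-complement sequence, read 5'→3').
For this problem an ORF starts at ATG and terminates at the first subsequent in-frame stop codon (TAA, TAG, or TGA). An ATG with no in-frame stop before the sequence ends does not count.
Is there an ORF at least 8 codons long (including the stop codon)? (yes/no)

Reverse complement (5'→3'): TCACGTCATCGCTCAAATTGGCACTTCCGCCATAATCGGGTGGAATCTCACATATGG
Frame +1: CCA TAT GTG AGA TTC CAC CCG ATT ATG GCG GAA GTG CCA ATT TGA GCG ATG ACG TGA — ATG at 25, stop TGA at 43 → 21 nt; ATG at 49, stop TGA at 55 → 9 nt.
Frame +2: CAT ATG TGA GAT TCC ACC CGA TTA TGG CGG AAG TGC CAA TTT GAG CGA TGA CGT — ATG at 5, stop TGA at 8 → 6 nt.
Frame +3: ATA TGT GAG ATT CCA CCC GAT TAT GGC GGA AGT GCC AAT TTG AGC GAT GAC GTG — no ATG→stop ORF.
Frame -1: TCA CGT CAT CGC TCA AAT TGG CAC TTC CGC CAT AAT CGG GTG GAA TCT CAC ATA TGG — no ATG→stop ORF.
Frame -2: CAC GTC ATC GCT CAA ATT GGC ACT TCC GCC ATA ATC GGG TGG AAT CTC ACA TAT — no ATG→stop ORF.
Frame -3: ACG TCA TCG CTC AAA TTG GCA CTT CCG CCA TAA TCG GGT GGA ATC TCA CAT ATG — no ATG→stop ORF.
Largest ORF found is 7 codons < 8, so no.

no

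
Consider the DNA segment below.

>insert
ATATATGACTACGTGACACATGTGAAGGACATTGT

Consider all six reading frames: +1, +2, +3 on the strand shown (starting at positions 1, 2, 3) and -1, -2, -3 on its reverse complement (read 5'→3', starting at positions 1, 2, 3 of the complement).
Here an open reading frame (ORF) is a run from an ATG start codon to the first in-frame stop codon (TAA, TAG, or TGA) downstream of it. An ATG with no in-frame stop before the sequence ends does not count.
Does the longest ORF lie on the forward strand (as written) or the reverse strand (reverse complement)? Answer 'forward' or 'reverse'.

Reverse complement (5'→3'): ACAATGTCCTTCACATGTGTCACGTAGTCATATAT
Frame +1: ATA TAT GAC TAC GTG ACA CAT GTG AAG GAC ATT — no ATG→stop ORF.
Frame +2: TAT ATG ACT ACG TGA CAC ATG TGA AGG ACA TTG — ATG at 5, stop TGA at 14 → 12 nt; ATG at 20, stop TGA at 23 → 6 nt.
Frame +3: ATA TGA CTA CGT GAC ACA TGT GAA GGA CAT TGT — no ATG→stop ORF.
Frame -1: ACA ATG TCC TTC ACA TGT GTC ACG TAG TCA TAT — ATG at 4, stop TAG at 25 → 24 nt.
Frame -2: CAA TGT CCT TCA CAT GTG TCA CGT AGT CAT ATA — no ATG→stop ORF.
Frame -3: AAT GTC CTT CAC ATG TGT CAC GTA GTC ATA TAT — no ATG→stop ORF.
Forward-strand max 12 nt; reverse-strand max 24 nt. The reverse strand has the longer ORF.

reverse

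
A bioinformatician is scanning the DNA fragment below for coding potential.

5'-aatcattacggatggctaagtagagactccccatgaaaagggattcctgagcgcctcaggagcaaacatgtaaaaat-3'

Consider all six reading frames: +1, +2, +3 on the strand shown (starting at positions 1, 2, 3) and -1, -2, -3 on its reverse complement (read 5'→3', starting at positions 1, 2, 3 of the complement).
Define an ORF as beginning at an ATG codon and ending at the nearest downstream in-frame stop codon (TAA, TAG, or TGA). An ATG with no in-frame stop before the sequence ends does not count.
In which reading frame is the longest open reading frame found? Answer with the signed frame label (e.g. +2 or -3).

Reverse complement (5'→3'): ATTTTTACATGTTTGCTCCTGAGGCGCTCAGGAATCCCTTTTCATGGGGAGTCTCTACTTAGCCATCCGTAATGATT
Frame +1: AAT CAT TAC GGA TGG CTA AGT AGA GAC TCC CCA TGA AAA GGG ATT CCT GAG CGC CTC AGG AGC AAA CAT GTA AAA — no ATG→stop ORF.
Frame +2: ATC ATT ACG GAT GGC TAA GTA GAG ACT CCC CAT GAA AAG GGA TTC CTG AGC GCC TCA GGA GCA AAC ATG TAA AAA — ATG at 68, stop TAA at 71 → 6 nt.
Frame +3: TCA TTA CGG ATG GCT AAG TAG AGA CTC CCC ATG AAA AGG GAT TCC TGA GCG CCT CAG GAG CAA ACA TGT AAA AAT — ATG at 12, stop TAG at 21 → 12 nt; ATG at 33, stop TGA at 48 → 18 nt.
Frame -1: ATT TTT ACA TGT TTG CTC CTG AGG CGC TCA GGA ATC CCT TTT CAT GGG GAG TCT CTA CTT AGC CAT CCG TAA TGA — no ATG→stop ORF.
Frame -2: TTT TTA CAT GTT TGC TCC TGA GGC GCT CAG GAA TCC CTT TTC ATG GGG AGT CTC TAC TTA GCC ATC CGT AAT GAT — no ATG→stop ORF.
Frame -3: TTT TAC ATG TTT GCT CCT GAG GCG CTC AGG AAT CCC TTT TCA TGG GGA GTC TCT ACT TAG CCA TCC GTA ATG ATT — ATG at 9, stop TAG at 60 → 54 nt.
Longest ORF is 54 nt in frame -3 (positions 9–62).

-3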